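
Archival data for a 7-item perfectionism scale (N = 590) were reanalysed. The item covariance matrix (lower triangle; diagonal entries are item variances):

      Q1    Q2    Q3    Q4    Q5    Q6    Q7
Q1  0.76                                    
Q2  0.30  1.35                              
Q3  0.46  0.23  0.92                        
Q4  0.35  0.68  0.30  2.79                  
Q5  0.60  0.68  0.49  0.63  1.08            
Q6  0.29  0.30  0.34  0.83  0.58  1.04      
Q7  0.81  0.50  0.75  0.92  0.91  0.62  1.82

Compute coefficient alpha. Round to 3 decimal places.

coefficient alpha = 0.821

Σσᵢ² = 0.76 + 1.35 + 0.92 + 2.79 + 1.08 + 1.04 + 1.82 = 9.76
Sum of off-diagonal covariances = 11.57
σ²_T = 9.76 + 2 × 11.57 = 32.90
α = (k/(k−1))·(1 − Σσᵢ²/σ²_T) = (7/6)·(1 − 9.76/32.90) = 0.821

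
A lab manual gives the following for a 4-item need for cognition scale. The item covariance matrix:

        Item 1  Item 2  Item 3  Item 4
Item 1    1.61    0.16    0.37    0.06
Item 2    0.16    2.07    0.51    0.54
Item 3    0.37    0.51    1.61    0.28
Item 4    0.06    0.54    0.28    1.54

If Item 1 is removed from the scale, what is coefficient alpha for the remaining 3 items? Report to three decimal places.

Remaining items: Item 2, Item 3, Item 4 (k = 3).
Σσ²ᵢ = 2.07 + 1.61 + 1.54 = 5.22
σ²_total = 5.22 + 2 × 1.33 = 7.88
α (item deleted) = (3/2)·(1 − 5.22/7.88) = 0.506

α = 0.506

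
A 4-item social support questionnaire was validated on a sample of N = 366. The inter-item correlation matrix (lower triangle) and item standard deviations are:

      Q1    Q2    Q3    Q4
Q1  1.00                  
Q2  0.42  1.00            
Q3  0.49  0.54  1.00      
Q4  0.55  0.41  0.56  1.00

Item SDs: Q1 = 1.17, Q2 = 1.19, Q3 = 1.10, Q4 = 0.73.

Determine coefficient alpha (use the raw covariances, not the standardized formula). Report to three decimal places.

Σσ²ᵢ = 1.17² + 1.19² + 1.10² + 0.73² = 4.5279
Covariances σ_ij = r_ij · s_i · s_j:
  σ(Q1,Q2) = 0.42 × 1.17 × 1.19 = 0.5848
  σ(Q1,Q3) = 0.49 × 1.17 × 1.10 = 0.6306
  σ(Q1,Q4) = 0.55 × 1.17 × 0.73 = 0.4698
  σ(Q2,Q3) = 0.54 × 1.19 × 1.10 = 0.7069
  σ(Q2,Q4) = 0.41 × 1.19 × 0.73 = 0.3562
  σ(Q3,Q4) = 0.56 × 1.10 × 0.73 = 0.4497
σ²_T = Σσ²ᵢ + 2·Σσ_ij = 4.5279 + 2 × 3.1980 = 10.9239
α = (4/3)·(1 − 4.5279/10.9239) = 0.781

α = 0.781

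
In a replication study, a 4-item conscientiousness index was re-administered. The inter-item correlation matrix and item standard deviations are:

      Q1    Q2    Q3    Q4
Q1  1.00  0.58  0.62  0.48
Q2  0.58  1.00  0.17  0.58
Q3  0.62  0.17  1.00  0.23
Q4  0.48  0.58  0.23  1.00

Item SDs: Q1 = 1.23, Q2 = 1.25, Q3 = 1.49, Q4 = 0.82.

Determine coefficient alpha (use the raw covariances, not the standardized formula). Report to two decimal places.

α = 0.74

Σσ²ᵢ = 1.23² + 1.25² + 1.49² + 0.82² = 5.9679
Covariances σ_ij = r_ij · s_i · s_j:
  σ(Q1,Q2) = 0.58 × 1.23 × 1.25 = 0.8917
  σ(Q1,Q3) = 0.62 × 1.23 × 1.49 = 1.1363
  σ(Q1,Q4) = 0.48 × 1.23 × 0.82 = 0.4841
  σ(Q2,Q3) = 0.17 × 1.25 × 1.49 = 0.3166
  σ(Q2,Q4) = 0.58 × 1.25 × 0.82 = 0.5945
  σ(Q3,Q4) = 0.23 × 1.49 × 0.82 = 0.2810
σ²_T = Σσ²ᵢ + 2·Σσ_ij = 5.9679 + 2 × 3.7042 = 13.3763
α = (4/3)·(1 − 5.9679/13.3763) = 0.74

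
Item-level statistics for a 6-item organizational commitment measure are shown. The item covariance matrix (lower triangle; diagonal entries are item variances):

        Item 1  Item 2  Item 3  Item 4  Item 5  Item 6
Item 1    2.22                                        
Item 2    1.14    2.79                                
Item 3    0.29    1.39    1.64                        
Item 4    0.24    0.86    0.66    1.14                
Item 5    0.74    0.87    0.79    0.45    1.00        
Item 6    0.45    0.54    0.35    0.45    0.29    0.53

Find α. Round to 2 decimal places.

α = 0.81

Σσᵢ² = 2.22 + 2.79 + 1.64 + 1.14 + 1.00 + 0.53 = 9.32
Sum of off-diagonal covariances = 9.51
Var(T) = 9.32 + 2 × 9.51 = 28.34
α = (k/(k−1))·(1 − Σσᵢ²/Var(T)) = (6/5)·(1 − 9.32/28.34) = 0.81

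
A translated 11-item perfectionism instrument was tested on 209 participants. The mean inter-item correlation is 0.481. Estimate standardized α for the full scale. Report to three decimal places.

Standardized α = k·r̄ / (1 + (k−1)·r̄) = 11 × 0.481 / (1 + 10 × 0.481)
  = 5.2910 / 5.8100 = 0.911

α = 0.911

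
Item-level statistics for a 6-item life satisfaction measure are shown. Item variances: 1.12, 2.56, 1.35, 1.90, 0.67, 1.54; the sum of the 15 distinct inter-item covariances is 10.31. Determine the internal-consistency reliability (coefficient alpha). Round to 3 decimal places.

α = 0.831

sum of item variances = 1.12 + 2.56 + 1.35 + 1.90 + 0.67 + 1.54 = 9.14
Sum of distinct covariances = 10.31
Var(T) = sum of item variances + 2·Σcov = 9.14 + 2 × 10.31 = 29.76
α = (6/5)·(1 − 9.14/29.76) = 0.831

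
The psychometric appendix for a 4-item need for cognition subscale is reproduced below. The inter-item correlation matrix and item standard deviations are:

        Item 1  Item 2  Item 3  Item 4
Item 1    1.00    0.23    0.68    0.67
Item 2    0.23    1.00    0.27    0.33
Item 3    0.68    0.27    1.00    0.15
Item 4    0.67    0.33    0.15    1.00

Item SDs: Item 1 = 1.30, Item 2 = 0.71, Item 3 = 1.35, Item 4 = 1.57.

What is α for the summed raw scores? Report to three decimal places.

α = 0.712

Σσ²ᵢ = 1.30² + 0.71² + 1.35² + 1.57² = 6.4815
Covariances σ_ij = r_ij · s_i · s_j:
  σ(Item 1,Item 2) = 0.23 × 1.30 × 0.71 = 0.2123
  σ(Item 1,Item 3) = 0.68 × 1.30 × 1.35 = 1.1934
  σ(Item 1,Item 4) = 0.67 × 1.30 × 1.57 = 1.3675
  σ(Item 2,Item 3) = 0.27 × 0.71 × 1.35 = 0.2588
  σ(Item 2,Item 4) = 0.33 × 0.71 × 1.57 = 0.3679
  σ(Item 3,Item 4) = 0.15 × 1.35 × 1.57 = 0.3179
σ²_T = Σσ²ᵢ + 2·Σσ_ij = 6.4815 + 2 × 3.7178 = 13.9171
α = (4/3)·(1 − 6.4815/13.9171) = 0.712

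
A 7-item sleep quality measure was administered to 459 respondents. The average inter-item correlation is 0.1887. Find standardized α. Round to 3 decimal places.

Standardized α = k·r̄ / (1 + (k−1)·r̄) = 7 × 0.1887 / (1 + 6 × 0.1887)
  = 1.3209 / 2.1322 = 0.620

standardized α = 0.620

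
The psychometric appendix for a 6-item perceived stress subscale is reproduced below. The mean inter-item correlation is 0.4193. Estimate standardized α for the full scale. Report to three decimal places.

α = 0.812

Standardized α = k·r̄ / (1 + (k−1)·r̄) = 6 × 0.4193 / (1 + 5 × 0.4193)
  = 2.5158 / 3.0965 = 0.812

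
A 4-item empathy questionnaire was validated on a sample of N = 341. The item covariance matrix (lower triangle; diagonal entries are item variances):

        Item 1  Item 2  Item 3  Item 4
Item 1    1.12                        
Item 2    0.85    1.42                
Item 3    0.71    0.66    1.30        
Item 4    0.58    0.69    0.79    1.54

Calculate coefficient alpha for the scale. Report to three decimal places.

α = 0.819

Σσᵢ² = 1.12 + 1.42 + 1.30 + 1.54 = 5.38
Sum of the distinct covariances = 4.28
σ²_total = 5.38 + 2 × 4.28 = 13.94
α = (k/(k−1))·(1 − Σσᵢ²/σ²_total) = (4/3)·(1 − 5.38/13.94) = 0.819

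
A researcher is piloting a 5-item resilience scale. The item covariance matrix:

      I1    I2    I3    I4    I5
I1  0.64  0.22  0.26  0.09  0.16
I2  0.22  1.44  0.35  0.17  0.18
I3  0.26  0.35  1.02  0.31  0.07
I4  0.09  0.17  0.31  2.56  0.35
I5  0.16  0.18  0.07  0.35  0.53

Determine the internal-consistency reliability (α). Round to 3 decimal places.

α = 0.514

sum of item variances = 0.64 + 1.44 + 1.02 + 2.56 + 0.53 = 6.19
Σ_{i<j} σ_ij = 2.16
σ²_T = 6.19 + 2 × 2.16 = 10.51
α = (k/(k−1))·(1 − sum of item variances/σ²_T) = (5/4)·(1 − 6.19/10.51) = 0.514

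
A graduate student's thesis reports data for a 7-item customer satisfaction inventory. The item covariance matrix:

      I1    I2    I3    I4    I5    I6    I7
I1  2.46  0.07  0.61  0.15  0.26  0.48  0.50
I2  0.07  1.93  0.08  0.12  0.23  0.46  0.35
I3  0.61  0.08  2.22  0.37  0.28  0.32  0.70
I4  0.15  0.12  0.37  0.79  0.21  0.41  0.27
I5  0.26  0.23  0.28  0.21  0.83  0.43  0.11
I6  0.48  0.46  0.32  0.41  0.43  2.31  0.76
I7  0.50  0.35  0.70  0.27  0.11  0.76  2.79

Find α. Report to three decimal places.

ΣVar(i) = 2.46 + 1.93 + 2.22 + 0.79 + 0.83 + 2.31 + 2.79 = 13.33
Σ_{i<j} σ_ij = 7.17
σ²_T = 13.33 + 2 × 7.17 = 27.67
α = (k/(k−1))·(1 − ΣVar(i)/σ²_T) = (7/6)·(1 − 13.33/27.67) = 0.605

α = 0.605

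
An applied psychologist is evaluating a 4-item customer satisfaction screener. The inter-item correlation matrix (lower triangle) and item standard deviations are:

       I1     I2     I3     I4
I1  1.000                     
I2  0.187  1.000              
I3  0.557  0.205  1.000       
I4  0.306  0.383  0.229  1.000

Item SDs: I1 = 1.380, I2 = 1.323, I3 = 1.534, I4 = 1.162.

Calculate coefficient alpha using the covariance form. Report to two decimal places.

Σσ²ᵢ = 1.380² + 1.323² + 1.534² + 1.162² = 7.3581
Covariances σ_ij = r_ij · s_i · s_j:
  σ(I1,I2) = 0.187 × 1.380 × 1.323 = 0.3414
  σ(I1,I3) = 0.557 × 1.380 × 1.534 = 1.1791
  σ(I1,I4) = 0.306 × 1.380 × 1.162 = 0.4907
  σ(I2,I3) = 0.205 × 1.323 × 1.534 = 0.4160
  σ(I2,I4) = 0.383 × 1.323 × 1.162 = 0.5888
  σ(I3,I4) = 0.229 × 1.534 × 1.162 = 0.4082
σ²_T = Σσ²ᵢ + 2·Σσ_ij = 7.3581 + 2 × 3.4242 = 14.2065
α = (4/3)·(1 − 7.3581/14.2065) = 0.64

coefficient alpha = 0.64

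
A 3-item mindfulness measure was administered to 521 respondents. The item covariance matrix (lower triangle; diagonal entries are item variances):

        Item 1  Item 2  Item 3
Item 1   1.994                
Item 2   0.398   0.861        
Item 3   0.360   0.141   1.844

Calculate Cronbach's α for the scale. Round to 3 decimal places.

Σσᵢ² = 1.994 + 0.861 + 1.844 = 4.699
Sum of off-diagonal covariances = 0.899
total variance = 4.699 + 2 × 0.899 = 6.497
α = (k/(k−1))·(1 − Σσᵢ²/total variance) = (3/2)·(1 − 4.699/6.497) = 0.415

α = 0.415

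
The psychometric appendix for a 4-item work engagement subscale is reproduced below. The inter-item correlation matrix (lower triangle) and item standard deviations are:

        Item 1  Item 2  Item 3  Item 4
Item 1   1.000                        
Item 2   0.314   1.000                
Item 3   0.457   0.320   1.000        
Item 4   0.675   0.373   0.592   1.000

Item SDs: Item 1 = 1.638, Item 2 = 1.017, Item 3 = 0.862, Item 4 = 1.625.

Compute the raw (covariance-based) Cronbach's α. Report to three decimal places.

Σσ²ᵢ = 1.638² + 1.017² + 0.862² + 1.625² = 7.1010
Covariances σ_ij = r_ij · s_i · s_j:
  σ(Item 1,Item 2) = 0.314 × 1.638 × 1.017 = 0.5231
  σ(Item 1,Item 3) = 0.457 × 1.638 × 0.862 = 0.6453
  σ(Item 1,Item 4) = 0.675 × 1.638 × 1.625 = 1.7967
  σ(Item 2,Item 3) = 0.320 × 1.017 × 0.862 = 0.2805
  σ(Item 2,Item 4) = 0.373 × 1.017 × 1.625 = 0.6164
  σ(Item 3,Item 4) = 0.592 × 0.862 × 1.625 = 0.8292
σ²_T = Σσ²ᵢ + 2·Σσ_ij = 7.1010 + 2 × 4.6912 = 16.4834
α = (4/3)·(1 − 7.1010/16.4834) = 0.759

α = 0.759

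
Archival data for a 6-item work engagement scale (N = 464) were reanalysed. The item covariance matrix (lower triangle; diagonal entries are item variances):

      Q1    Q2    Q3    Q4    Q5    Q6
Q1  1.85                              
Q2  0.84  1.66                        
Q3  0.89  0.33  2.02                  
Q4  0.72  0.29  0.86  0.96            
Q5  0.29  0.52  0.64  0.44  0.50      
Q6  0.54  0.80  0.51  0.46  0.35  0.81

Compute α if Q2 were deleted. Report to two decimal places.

α = 0.81

Remaining items: Q1, Q3, Q4, Q5, Q6 (k = 5).
ΣVar(i) = 1.85 + 2.02 + 0.96 + 0.50 + 0.81 = 6.14
total variance = 6.14 + 2 × 5.70 = 17.54
α (item deleted) = (5/4)·(1 − 6.14/17.54) = 0.81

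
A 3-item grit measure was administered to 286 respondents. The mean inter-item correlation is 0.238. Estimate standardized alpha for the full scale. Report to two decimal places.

standardized alpha = 0.48

Standardized α = k·r̄ / (1 + (k−1)·r̄) = 3 × 0.238 / (1 + 2 × 0.238)
  = 0.7140 / 1.4760 = 0.48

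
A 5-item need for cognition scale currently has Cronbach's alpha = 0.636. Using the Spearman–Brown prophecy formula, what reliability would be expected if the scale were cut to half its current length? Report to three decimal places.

predicted reliability = 0.466

Length factor m = 1/2
α' = m·α / (1 − (1−m)·α)
   = 1/2 × 0.636 / (1 − (1 − 1/2) × 0.636)
   = 0.3180 / 0.6820 = 0.466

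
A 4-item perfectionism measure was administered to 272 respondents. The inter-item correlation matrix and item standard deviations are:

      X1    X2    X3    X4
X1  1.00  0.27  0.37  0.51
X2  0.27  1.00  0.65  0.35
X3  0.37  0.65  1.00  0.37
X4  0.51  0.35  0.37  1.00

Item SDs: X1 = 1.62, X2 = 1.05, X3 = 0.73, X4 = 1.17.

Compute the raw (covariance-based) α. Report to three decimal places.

Σσ²ᵢ = 1.62² + 1.05² + 0.73² + 1.17² = 5.6287
Covariances σ_ij = r_ij · s_i · s_j:
  σ(X1,X2) = 0.27 × 1.62 × 1.05 = 0.4593
  σ(X1,X3) = 0.37 × 1.62 × 0.73 = 0.4376
  σ(X1,X4) = 0.51 × 1.62 × 1.17 = 0.9667
  σ(X2,X3) = 0.65 × 1.05 × 0.73 = 0.4982
  σ(X2,X4) = 0.35 × 1.05 × 1.17 = 0.4300
  σ(X3,X4) = 0.37 × 0.73 × 1.17 = 0.3160
σ²_T = Σσ²ᵢ + 2·Σσ_ij = 5.6287 + 2 × 3.1078 = 11.8443
α = (4/3)·(1 − 5.6287/11.8443) = 0.700

α = 0.700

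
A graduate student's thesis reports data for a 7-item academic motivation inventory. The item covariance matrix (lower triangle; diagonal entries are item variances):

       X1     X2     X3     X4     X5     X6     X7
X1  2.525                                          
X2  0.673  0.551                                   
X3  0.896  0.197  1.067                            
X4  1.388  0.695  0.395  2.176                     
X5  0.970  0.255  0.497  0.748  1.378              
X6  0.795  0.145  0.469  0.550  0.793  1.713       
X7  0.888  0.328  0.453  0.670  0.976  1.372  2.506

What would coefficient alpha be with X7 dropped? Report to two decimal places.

Remaining items: X1, X2, X3, X4, X5, X6 (k = 6).
sum of item variances = 2.525 + 0.551 + 1.067 + 2.176 + 1.378 + 1.713 = 9.410
total variance = 9.410 + 2 × 9.466 = 28.342
α (item deleted) = (6/5)·(1 − 9.410/28.342) = 0.80

α = 0.80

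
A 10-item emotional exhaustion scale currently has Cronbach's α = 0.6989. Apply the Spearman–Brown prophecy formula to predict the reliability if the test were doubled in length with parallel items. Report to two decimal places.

predicted reliability = 0.82

Length factor m = 2
α' = m·α / (1 + (m−1)·α)
   = 2 × 0.6989 / (1 + (2 − 1) × 0.6989)
   = 1.3978 / 1.6989 = 0.82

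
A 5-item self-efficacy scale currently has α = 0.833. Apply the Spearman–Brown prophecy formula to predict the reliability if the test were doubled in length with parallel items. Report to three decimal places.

Length factor m = 2
α' = m·α / (1 + (m−1)·α)
   = 2 × 0.833 / (1 + (2 − 1) × 0.833)
   = 1.6660 / 1.8330 = 0.909

predicted reliability = 0.909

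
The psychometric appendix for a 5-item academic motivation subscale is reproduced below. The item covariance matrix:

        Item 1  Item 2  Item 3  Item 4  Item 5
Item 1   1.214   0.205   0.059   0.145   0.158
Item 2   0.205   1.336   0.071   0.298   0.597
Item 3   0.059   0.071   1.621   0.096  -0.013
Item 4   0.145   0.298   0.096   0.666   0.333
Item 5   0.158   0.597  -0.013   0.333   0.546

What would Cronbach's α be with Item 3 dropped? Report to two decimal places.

Remaining items: Item 1, Item 2, Item 4, Item 5 (k = 4).
sum of item variances = 1.214 + 1.336 + 0.666 + 0.546 = 3.762
σ²_T = 3.762 + 2 × 1.736 = 7.234
α (item deleted) = (4/3)·(1 − 3.762/7.234) = 0.64

α = 0.64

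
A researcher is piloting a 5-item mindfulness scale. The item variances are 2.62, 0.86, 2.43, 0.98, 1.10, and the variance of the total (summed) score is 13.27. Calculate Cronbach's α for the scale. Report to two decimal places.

Cronbach's α = 0.50

Σσ²ᵢ = 2.62 + 0.86 + 2.43 + 0.98 + 1.10 = 7.99
α = (k/(k−1))·(1 − Σσ²ᵢ/Var(T)) = (5/4)·(1 − 7.99/13.27) = 0.50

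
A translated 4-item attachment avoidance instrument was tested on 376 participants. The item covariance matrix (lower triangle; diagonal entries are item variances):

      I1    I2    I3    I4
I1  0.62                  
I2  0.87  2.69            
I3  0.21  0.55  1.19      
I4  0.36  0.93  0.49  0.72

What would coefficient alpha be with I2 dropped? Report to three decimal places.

coefficient alpha = 0.684

Remaining items: I1, I3, I4 (k = 3).
ΣVar(i) = 0.62 + 1.19 + 0.72 = 2.53
σ²_total = 2.53 + 2 × 1.06 = 4.65
α (item deleted) = (3/2)·(1 − 2.53/4.65) = 0.684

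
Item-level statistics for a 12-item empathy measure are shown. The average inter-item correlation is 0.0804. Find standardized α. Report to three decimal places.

α = 0.512

Standardized α = k·r̄ / (1 + (k−1)·r̄) = 12 × 0.0804 / (1 + 11 × 0.0804)
  = 0.9648 / 1.8844 = 0.512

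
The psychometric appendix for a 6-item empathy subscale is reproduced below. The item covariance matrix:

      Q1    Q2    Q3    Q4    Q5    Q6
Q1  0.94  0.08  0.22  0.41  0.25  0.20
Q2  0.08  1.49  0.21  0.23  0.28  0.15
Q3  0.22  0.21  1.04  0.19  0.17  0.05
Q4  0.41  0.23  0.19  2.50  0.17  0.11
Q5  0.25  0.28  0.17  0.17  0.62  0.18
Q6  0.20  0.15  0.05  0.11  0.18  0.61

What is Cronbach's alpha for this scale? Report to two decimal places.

sum of item variances = 0.94 + 1.49 + 1.04 + 2.50 + 0.62 + 0.61 = 7.20
Sum of off-diagonal covariances = 2.90
Var(T) = 7.20 + 2 × 2.90 = 13.00
α = (k/(k−1))·(1 − sum of item variances/Var(T)) = (6/5)·(1 − 7.20/13.00) = 0.54

α = 0.54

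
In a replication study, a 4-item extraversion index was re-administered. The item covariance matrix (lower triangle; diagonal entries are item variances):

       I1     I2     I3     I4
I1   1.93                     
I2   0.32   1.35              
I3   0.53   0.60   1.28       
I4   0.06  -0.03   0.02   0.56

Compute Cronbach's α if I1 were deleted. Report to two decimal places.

Remaining items: I2, I3, I4 (k = 3).
Σσᵢ² = 1.35 + 1.28 + 0.56 = 3.19
total variance = 3.19 + 2 × 0.59 = 4.37
α (item deleted) = (3/2)·(1 − 3.19/4.37) = 0.41

Cronbach's α = 0.41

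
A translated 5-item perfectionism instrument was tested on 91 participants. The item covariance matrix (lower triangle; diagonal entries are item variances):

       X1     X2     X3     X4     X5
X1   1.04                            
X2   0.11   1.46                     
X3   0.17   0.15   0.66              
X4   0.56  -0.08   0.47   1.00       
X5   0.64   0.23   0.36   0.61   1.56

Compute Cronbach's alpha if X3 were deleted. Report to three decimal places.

Cronbach's alpha = 0.600

Remaining items: X1, X2, X4, X5 (k = 4).
ΣVar(i) = 1.04 + 1.46 + 1.00 + 1.56 = 5.06
total variance = 5.06 + 2 × 2.07 = 9.20
α (item deleted) = (4/3)·(1 − 5.06/9.20) = 0.600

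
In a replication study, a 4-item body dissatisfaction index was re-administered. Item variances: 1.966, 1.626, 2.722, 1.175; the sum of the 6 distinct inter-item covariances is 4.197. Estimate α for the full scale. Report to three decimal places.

Σσᵢ² = 1.966 + 1.626 + 2.722 + 1.175 = 7.489
Sum of distinct covariances = 4.197
σ²_T = Σσᵢ² + 2·Σcov = 7.489 + 2 × 4.197 = 15.883
α = (4/3)·(1 − 7.489/15.883) = 0.705

α = 0.705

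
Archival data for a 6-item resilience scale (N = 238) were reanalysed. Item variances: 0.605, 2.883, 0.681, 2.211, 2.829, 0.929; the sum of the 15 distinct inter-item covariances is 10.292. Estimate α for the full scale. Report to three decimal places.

sum of item variances = 0.605 + 2.883 + 0.681 + 2.211 + 2.829 + 0.929 = 10.138
Sum of distinct covariances = 10.292
σ²_total = sum of item variances + 2·Σcov = 10.138 + 2 × 10.292 = 30.722
α = (6/5)·(1 − 10.138/30.722) = 0.804

α = 0.804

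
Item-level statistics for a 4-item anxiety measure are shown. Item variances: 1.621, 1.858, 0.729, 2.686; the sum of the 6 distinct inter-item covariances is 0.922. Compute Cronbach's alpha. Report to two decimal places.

α = 0.28

sum of item variances = 1.621 + 1.858 + 0.729 + 2.686 = 6.894
Sum of distinct covariances = 0.922
total variance = sum of item variances + 2·Σcov = 6.894 + 2 × 0.922 = 8.738
α = (4/3)·(1 − 6.894/8.738) = 0.28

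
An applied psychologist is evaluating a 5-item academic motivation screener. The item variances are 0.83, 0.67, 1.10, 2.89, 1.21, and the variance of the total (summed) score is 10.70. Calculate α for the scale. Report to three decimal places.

ΣVar(i) = 0.83 + 0.67 + 1.10 + 2.89 + 1.21 = 6.70
α = (k/(k−1))·(1 − ΣVar(i)/σ²_T) = (5/4)·(1 − 6.70/10.70) = 0.467

α = 0.467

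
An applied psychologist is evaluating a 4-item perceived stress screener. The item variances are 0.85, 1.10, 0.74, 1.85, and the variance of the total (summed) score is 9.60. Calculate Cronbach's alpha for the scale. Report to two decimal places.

Σσᵢ² = 0.85 + 1.10 + 0.74 + 1.85 = 4.54
α = (k/(k−1))·(1 − Σσᵢ²/Var(T)) = (4/3)·(1 − 4.54/9.60) = 0.70

α = 0.70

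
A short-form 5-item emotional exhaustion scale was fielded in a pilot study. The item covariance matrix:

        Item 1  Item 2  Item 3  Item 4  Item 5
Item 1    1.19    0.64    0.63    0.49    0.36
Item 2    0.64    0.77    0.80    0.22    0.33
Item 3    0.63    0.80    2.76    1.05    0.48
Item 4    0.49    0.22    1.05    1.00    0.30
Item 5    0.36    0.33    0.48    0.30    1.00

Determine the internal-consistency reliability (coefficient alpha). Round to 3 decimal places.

Σσ²ᵢ = 1.19 + 0.77 + 2.76 + 1.00 + 1.00 = 6.72
Σ_{i<j} σ_ij = 5.30
σ²_T = 6.72 + 2 × 5.30 = 17.32
α = (k/(k−1))·(1 − Σσ²ᵢ/σ²_T) = (5/4)·(1 − 6.72/17.32) = 0.765

coefficient alpha = 0.765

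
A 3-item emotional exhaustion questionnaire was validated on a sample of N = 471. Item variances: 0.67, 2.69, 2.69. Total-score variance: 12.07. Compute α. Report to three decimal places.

α = 0.748

ΣVar(i) = 0.67 + 2.69 + 2.69 = 6.05
α = (k/(k−1))·(1 − ΣVar(i)/σ²_T) = (3/2)·(1 − 6.05/12.07) = 0.748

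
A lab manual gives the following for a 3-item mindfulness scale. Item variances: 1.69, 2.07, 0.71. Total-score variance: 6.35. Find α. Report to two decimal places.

α = 0.44

sum of item variances = 1.69 + 2.07 + 0.71 = 4.47
α = (k/(k−1))·(1 − sum of item variances/Var(T)) = (3/2)·(1 − 4.47/6.35) = 0.44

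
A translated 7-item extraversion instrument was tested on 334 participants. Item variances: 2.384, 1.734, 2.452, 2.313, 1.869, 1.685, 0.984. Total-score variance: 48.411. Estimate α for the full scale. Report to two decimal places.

ΣVar(i) = 2.384 + 1.734 + 2.452 + 2.313 + 1.869 + 1.685 + 0.984 = 13.421
α = (k/(k−1))·(1 − ΣVar(i)/Var(T)) = (7/6)·(1 − 13.421/48.411) = 0.84

α = 0.84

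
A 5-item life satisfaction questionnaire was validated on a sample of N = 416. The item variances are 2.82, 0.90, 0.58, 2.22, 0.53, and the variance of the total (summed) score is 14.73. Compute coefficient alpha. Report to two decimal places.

coefficient alpha = 0.65

Σσᵢ² = 2.82 + 0.90 + 0.58 + 2.22 + 0.53 = 7.05
α = (k/(k−1))·(1 − Σσᵢ²/Var(T)) = (5/4)·(1 − 7.05/14.73) = 0.65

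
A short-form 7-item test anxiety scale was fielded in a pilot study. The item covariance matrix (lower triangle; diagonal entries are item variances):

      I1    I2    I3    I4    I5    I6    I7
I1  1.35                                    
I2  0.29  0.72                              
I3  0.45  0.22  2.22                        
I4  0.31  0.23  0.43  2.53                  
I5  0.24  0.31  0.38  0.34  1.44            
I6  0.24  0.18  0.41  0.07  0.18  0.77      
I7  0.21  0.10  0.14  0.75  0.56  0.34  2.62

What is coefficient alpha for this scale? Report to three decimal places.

α = 0.610

ΣVar(i) = 1.35 + 0.72 + 2.22 + 2.53 + 1.44 + 0.77 + 2.62 = 11.65
Sum of the distinct covariances = 6.38
σ²_total = 11.65 + 2 × 6.38 = 24.41
α = (k/(k−1))·(1 − ΣVar(i)/σ²_total) = (7/6)·(1 − 11.65/24.41) = 0.610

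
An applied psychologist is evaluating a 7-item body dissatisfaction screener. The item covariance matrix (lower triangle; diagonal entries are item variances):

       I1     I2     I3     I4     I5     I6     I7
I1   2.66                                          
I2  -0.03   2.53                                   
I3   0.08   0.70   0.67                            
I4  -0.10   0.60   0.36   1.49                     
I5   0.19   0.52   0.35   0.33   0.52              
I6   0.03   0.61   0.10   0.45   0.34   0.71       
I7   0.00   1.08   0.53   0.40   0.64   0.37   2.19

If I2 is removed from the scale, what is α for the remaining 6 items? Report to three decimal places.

α = 0.596

Remaining items: I1, I3, I4, I5, I6, I7 (k = 6).
ΣVar(i) = 2.66 + 0.67 + 1.49 + 0.52 + 0.71 + 2.19 = 8.24
Var(T) = 8.24 + 2 × 4.07 = 16.38
α (item deleted) = (6/5)·(1 − 8.24/16.38) = 0.596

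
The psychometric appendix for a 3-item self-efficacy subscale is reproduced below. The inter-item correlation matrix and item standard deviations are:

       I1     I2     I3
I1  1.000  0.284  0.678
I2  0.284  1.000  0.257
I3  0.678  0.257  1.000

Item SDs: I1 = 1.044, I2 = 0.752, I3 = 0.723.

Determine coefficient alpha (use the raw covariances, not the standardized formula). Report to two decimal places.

Σσ²ᵢ = 1.044² + 0.752² + 0.723² = 2.1782
Covariances σ_ij = r_ij · s_i · s_j:
  σ(I1,I2) = 0.284 × 1.044 × 0.752 = 0.2230
  σ(I1,I3) = 0.678 × 1.044 × 0.723 = 0.5118
  σ(I2,I3) = 0.257 × 0.752 × 0.723 = 0.1397
σ²_T = Σσ²ᵢ + 2·Σσ_ij = 2.1782 + 2 × 0.8745 = 3.9272
α = (3/2)·(1 − 2.1782/3.9272) = 0.67

coefficient alpha = 0.67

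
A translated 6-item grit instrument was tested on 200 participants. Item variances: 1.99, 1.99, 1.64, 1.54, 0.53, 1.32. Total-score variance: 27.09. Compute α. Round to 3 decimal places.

α = 0.801

sum of item variances = 1.99 + 1.99 + 1.64 + 1.54 + 0.53 + 1.32 = 9.01
α = (k/(k−1))·(1 − sum of item variances/total variance) = (6/5)·(1 − 9.01/27.09) = 0.801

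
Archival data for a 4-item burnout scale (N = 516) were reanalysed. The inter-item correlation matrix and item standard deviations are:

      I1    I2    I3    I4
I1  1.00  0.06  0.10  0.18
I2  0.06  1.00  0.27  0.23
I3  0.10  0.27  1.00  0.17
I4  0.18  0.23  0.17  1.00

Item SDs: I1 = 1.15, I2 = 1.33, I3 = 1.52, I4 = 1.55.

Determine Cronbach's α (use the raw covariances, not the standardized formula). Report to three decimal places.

Σσ²ᵢ = 1.15² + 1.33² + 1.52² + 1.55² = 7.8043
Covariances σ_ij = r_ij · s_i · s_j:
  σ(I1,I2) = 0.06 × 1.15 × 1.33 = 0.0918
  σ(I1,I3) = 0.10 × 1.15 × 1.52 = 0.1748
  σ(I1,I4) = 0.18 × 1.15 × 1.55 = 0.3208
  σ(I2,I3) = 0.27 × 1.33 × 1.52 = 0.5458
  σ(I2,I4) = 0.23 × 1.33 × 1.55 = 0.4741
  σ(I3,I4) = 0.17 × 1.52 × 1.55 = 0.4005
σ²_T = Σσ²ᵢ + 2·Σσ_ij = 7.8043 + 2 × 2.0078 = 11.8199
α = (4/3)·(1 − 7.8043/11.8199) = 0.453

Cronbach's α = 0.453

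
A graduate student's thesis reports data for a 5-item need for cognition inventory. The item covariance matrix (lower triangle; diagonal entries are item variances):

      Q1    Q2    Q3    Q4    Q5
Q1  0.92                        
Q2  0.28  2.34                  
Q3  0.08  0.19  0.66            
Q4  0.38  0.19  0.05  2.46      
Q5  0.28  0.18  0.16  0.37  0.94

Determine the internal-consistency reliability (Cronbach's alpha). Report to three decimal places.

ΣVar(i) = 0.92 + 2.34 + 0.66 + 2.46 + 0.94 = 7.32
Σ_{i<j} σ_ij = 2.16
total variance = 7.32 + 2 × 2.16 = 11.64
α = (k/(k−1))·(1 − ΣVar(i)/total variance) = (5/4)·(1 − 7.32/11.64) = 0.464

α = 0.464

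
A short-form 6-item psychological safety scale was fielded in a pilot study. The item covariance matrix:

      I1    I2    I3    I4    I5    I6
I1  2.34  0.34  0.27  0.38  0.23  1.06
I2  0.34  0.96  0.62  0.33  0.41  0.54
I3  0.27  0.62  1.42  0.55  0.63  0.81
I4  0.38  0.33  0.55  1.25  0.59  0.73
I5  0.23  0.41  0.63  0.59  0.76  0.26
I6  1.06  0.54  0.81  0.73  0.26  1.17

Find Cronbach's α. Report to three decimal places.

Σσᵢ² = 2.34 + 0.96 + 1.42 + 1.25 + 0.76 + 1.17 = 7.90
Sum of the distinct covariances = 7.75
Var(T) = 7.90 + 2 × 7.75 = 23.40
α = (k/(k−1))·(1 − Σσᵢ²/Var(T)) = (6/5)·(1 − 7.90/23.40) = 0.795

α = 0.795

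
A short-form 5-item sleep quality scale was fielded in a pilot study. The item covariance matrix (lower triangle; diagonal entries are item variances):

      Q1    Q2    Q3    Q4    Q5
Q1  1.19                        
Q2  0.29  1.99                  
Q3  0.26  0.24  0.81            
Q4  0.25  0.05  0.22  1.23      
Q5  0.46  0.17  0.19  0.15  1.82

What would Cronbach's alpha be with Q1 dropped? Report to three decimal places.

α = 0.345

Remaining items: Q2, Q3, Q4, Q5 (k = 4).
ΣVar(i) = 1.99 + 0.81 + 1.23 + 1.82 = 5.85
σ²_T = 5.85 + 2 × 1.02 = 7.89
α (item deleted) = (4/3)·(1 − 5.85/7.89) = 0.345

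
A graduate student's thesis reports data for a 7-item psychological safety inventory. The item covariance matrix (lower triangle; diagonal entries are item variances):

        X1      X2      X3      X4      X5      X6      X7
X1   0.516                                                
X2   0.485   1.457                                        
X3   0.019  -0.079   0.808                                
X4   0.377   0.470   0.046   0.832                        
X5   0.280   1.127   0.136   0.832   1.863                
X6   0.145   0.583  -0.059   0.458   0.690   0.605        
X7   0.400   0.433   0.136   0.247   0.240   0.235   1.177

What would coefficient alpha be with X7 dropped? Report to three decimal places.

α = 0.773

Remaining items: X1, X2, X3, X4, X5, X6 (k = 6).
sum of item variances = 0.516 + 1.457 + 0.808 + 0.832 + 1.863 + 0.605 = 6.081
total variance = 6.081 + 2 × 5.510 = 17.101
α (item deleted) = (6/5)·(1 − 6.081/17.101) = 0.773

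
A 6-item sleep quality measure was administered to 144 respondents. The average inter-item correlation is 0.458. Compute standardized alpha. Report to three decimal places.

Standardized α = k·r̄ / (1 + (k−1)·r̄) = 6 × 0.458 / (1 + 5 × 0.458)
  = 2.7480 / 3.2900 = 0.835

standardized alpha = 0.835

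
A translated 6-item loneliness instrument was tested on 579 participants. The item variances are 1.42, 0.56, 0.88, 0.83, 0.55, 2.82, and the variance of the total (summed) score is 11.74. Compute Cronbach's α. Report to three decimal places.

Cronbach's α = 0.478

Σσ²ᵢ = 1.42 + 0.56 + 0.88 + 0.83 + 0.55 + 2.82 = 7.06
α = (k/(k−1))·(1 − Σσ²ᵢ/σ²_T) = (6/5)·(1 − 7.06/11.74) = 0.478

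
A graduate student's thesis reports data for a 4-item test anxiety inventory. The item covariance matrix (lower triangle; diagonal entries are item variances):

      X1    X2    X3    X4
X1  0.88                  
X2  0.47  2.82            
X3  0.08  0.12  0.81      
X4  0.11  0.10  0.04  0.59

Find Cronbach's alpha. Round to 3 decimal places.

sum of item variances = 0.88 + 2.82 + 0.81 + 0.59 = 5.10
Sum of off-diagonal covariances = 0.92
total variance = 5.10 + 2 × 0.92 = 6.94
α = (k/(k−1))·(1 − sum of item variances/total variance) = (4/3)·(1 − 5.10/6.94) = 0.354

Cronbach's alpha = 0.354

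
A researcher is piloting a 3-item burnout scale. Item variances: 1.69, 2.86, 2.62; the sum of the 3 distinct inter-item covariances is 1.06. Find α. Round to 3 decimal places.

α = 0.342

Σσ²ᵢ = 1.69 + 2.86 + 2.62 = 7.17
Sum of distinct covariances = 1.06
σ²_total = Σσ²ᵢ + 2·Σcov = 7.17 + 2 × 1.06 = 9.29
α = (3/2)·(1 − 7.17/9.29) = 0.342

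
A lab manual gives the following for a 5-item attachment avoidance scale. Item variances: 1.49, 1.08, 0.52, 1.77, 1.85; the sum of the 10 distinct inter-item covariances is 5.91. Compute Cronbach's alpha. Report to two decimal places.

α = 0.80

Σσ²ᵢ = 1.49 + 1.08 + 0.52 + 1.77 + 1.85 = 6.71
Sum of distinct covariances = 5.91
σ²_total = Σσ²ᵢ + 2·Σcov = 6.71 + 2 × 5.91 = 18.53
α = (5/4)·(1 − 6.71/18.53) = 0.80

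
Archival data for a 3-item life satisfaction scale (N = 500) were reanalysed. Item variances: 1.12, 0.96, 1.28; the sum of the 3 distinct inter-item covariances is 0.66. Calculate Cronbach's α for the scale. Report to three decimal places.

Cronbach's α = 0.423

ΣVar(i) = 1.12 + 0.96 + 1.28 = 3.36
Sum of distinct covariances = 0.66
total variance = ΣVar(i) + 2·Σcov = 3.36 + 2 × 0.66 = 4.68
α = (3/2)·(1 − 3.36/4.68) = 0.423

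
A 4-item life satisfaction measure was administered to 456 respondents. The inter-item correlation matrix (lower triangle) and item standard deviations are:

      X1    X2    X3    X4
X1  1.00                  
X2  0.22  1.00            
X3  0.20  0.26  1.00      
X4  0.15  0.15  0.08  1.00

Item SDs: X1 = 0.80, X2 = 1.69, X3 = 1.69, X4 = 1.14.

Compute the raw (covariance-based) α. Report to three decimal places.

α = 0.441

Σσ²ᵢ = 0.80² + 1.69² + 1.69² + 1.14² = 7.6518
Covariances σ_ij = r_ij · s_i · s_j:
  σ(X1,X2) = 0.22 × 0.80 × 1.69 = 0.2974
  σ(X1,X3) = 0.20 × 0.80 × 1.69 = 0.2704
  σ(X1,X4) = 0.15 × 0.80 × 1.14 = 0.1368
  σ(X2,X3) = 0.26 × 1.69 × 1.69 = 0.7426
  σ(X2,X4) = 0.15 × 1.69 × 1.14 = 0.2890
  σ(X3,X4) = 0.08 × 1.69 × 1.14 = 0.1541
σ²_T = Σσ²ᵢ + 2·Σσ_ij = 7.6518 + 2 × 1.8903 = 11.4324
α = (4/3)·(1 − 7.6518/11.4324) = 0.441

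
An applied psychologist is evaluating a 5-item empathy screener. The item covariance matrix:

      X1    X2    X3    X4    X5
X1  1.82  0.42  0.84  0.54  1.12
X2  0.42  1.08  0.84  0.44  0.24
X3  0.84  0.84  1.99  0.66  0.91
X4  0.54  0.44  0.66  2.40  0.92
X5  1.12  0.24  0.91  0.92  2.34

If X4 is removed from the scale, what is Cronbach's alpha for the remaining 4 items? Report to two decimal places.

Remaining items: X1, X2, X3, X5 (k = 4).
sum of item variances = 1.82 + 1.08 + 1.99 + 2.34 = 7.23
total variance = 7.23 + 2 × 4.37 = 15.97
α (item deleted) = (4/3)·(1 − 7.23/15.97) = 0.73

α = 0.73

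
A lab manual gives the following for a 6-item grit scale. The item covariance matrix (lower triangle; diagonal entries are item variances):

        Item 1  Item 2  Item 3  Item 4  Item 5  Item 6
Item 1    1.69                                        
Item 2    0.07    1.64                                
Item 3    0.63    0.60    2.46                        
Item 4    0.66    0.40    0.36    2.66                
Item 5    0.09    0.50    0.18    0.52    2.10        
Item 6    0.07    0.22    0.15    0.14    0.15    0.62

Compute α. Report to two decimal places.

α = 0.55

sum of item variances = 1.69 + 1.64 + 2.46 + 2.66 + 2.10 + 0.62 = 11.17
Sum of the distinct covariances = 4.74
Var(T) = 11.17 + 2 × 4.74 = 20.65
α = (k/(k−1))·(1 − sum of item variances/Var(T)) = (6/5)·(1 − 11.17/20.65) = 0.55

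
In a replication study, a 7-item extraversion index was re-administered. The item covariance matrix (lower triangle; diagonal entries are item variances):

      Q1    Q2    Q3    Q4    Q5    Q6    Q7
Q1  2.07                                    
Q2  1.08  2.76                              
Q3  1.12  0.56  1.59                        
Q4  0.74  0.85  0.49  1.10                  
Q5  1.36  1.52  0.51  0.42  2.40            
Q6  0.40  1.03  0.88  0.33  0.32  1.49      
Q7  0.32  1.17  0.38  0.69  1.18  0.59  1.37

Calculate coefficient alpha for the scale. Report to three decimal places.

Σσᵢ² = 2.07 + 2.76 + 1.59 + 1.10 + 2.40 + 1.49 + 1.37 = 12.78
Σ_{i<j} σ_ij = 15.94
σ²_T = 12.78 + 2 × 15.94 = 44.66
α = (k/(k−1))·(1 − Σσᵢ²/σ²_T) = (7/6)·(1 − 12.78/44.66) = 0.833

coefficient alpha = 0.833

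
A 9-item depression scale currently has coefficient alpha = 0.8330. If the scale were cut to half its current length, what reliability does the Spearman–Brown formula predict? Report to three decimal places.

Length factor m = 1/2
α' = m·α / (1 − (1−m)·α)
   = 1/2 × 0.8330 / (1 − (1 − 1/2) × 0.8330)
   = 0.4165 / 0.5835 = 0.714

predicted reliability = 0.714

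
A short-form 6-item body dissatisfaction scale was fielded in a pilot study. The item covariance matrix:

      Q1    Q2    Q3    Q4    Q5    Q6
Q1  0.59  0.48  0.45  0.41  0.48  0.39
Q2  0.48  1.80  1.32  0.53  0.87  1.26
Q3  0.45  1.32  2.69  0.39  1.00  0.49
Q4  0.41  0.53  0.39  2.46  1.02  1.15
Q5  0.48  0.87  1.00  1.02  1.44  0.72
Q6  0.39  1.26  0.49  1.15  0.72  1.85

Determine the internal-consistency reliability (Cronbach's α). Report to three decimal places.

Cronbach's α = 0.803

ΣVar(i) = 0.59 + 1.80 + 2.69 + 2.46 + 1.44 + 1.85 = 10.83
Σ_{i<j} σ_ij = 10.96
total variance = 10.83 + 2 × 10.96 = 32.75
α = (k/(k−1))·(1 − ΣVar(i)/total variance) = (6/5)·(1 − 10.83/32.75) = 0.803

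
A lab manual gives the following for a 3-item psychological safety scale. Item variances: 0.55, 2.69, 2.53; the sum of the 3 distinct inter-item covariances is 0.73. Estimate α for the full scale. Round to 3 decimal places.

Σσ²ᵢ = 0.55 + 2.69 + 2.53 = 5.77
Sum of distinct covariances = 0.73
total variance = Σσ²ᵢ + 2·Σcov = 5.77 + 2 × 0.73 = 7.23
α = (3/2)·(1 − 5.77/7.23) = 0.303

α = 0.303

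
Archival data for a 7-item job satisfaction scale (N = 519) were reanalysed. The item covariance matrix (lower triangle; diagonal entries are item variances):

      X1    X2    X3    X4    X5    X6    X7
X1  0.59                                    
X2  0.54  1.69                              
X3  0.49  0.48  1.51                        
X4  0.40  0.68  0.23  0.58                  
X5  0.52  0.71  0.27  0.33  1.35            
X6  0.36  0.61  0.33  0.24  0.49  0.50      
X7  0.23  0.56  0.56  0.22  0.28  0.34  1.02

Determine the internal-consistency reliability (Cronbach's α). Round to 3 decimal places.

α = 0.829

Σσᵢ² = 0.59 + 1.69 + 1.51 + 0.58 + 1.35 + 0.50 + 1.02 = 7.24
Sum of the distinct covariances = 8.87
σ²_total = 7.24 + 2 × 8.87 = 24.98
α = (k/(k−1))·(1 − Σσᵢ²/σ²_total) = (7/6)·(1 − 7.24/24.98) = 0.829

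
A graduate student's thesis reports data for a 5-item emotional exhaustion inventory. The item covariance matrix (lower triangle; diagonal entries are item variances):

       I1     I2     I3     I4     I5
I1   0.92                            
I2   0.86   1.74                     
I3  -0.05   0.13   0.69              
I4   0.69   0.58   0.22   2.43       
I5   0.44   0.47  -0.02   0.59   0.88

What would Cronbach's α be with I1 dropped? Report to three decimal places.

Remaining items: I2, I3, I4, I5 (k = 4).
Σσ²ᵢ = 1.74 + 0.69 + 2.43 + 0.88 = 5.74
σ²_T = 5.74 + 2 × 1.97 = 9.68
α (item deleted) = (4/3)·(1 − 5.74/9.68) = 0.543

α = 0.543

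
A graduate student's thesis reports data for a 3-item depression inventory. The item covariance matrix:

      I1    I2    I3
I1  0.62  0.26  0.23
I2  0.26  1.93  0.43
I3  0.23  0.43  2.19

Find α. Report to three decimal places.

α = 0.419

Σσ²ᵢ = 0.62 + 1.93 + 2.19 = 4.74
Sum of the distinct covariances = 0.92
total variance = 4.74 + 2 × 0.92 = 6.58
α = (k/(k−1))·(1 − Σσ²ᵢ/total variance) = (3/2)·(1 − 4.74/6.58) = 0.419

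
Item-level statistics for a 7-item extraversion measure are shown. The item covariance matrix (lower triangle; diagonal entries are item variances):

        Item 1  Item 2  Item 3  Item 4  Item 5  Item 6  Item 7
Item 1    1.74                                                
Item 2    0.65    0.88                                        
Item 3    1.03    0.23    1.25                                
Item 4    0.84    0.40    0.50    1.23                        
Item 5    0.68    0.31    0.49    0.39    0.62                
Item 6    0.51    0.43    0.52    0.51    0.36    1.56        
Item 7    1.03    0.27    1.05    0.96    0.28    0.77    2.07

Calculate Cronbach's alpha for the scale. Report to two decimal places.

α = 0.84

Σσᵢ² = 1.74 + 0.88 + 1.25 + 1.23 + 0.62 + 1.56 + 2.07 = 9.35
Sum of off-diagonal covariances = 12.21
σ²_total = 9.35 + 2 × 12.21 = 33.77
α = (k/(k−1))·(1 − Σσᵢ²/σ²_total) = (7/6)·(1 − 9.35/33.77) = 0.84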